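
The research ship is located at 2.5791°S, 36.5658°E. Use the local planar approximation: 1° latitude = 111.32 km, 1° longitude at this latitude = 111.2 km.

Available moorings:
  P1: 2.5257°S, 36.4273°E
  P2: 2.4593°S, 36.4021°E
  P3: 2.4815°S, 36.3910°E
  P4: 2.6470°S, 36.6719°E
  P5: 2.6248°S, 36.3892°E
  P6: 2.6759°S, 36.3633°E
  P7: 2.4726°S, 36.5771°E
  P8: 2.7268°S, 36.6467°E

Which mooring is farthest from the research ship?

P6

Distances from 2.5791°S, 36.5658°E:
P1: √((0.0534·111.32)² + (-0.1385·111.2)²) = √(35.336938 + 237.196961) = 16.5086 km
P2: √((0.1198·111.32)² + (-0.1637·111.2)²) = √(177.852523 + 331.365228) = 22.5659 km
P3: √((0.0976·111.32)² + (-0.1748·111.2)²) = √(118.044574 + 377.826514) = 22.2682 km
P4: √((-0.0679·111.32)² + (0.1061·111.2)²) = √(57.132857 + 139.200355) = 14.0119 km
P5: √((-0.0457·111.32)² + (-0.1766·111.2)²) = √(25.880865 + 385.647902) = 20.2862 km
P6: √((-0.0968·111.32)² + (-0.2025·111.2)²) = √(116.117348 + 507.060324) = 24.9635 km
P7: √((0.1065·111.32)² + (0.0113·111.2)²) = √(140.554777 + 1.578943) = 11.9220 km
P8: √((-0.1477·111.32)² + (0.0809·111.2)²) = √(270.338180 + 80.929455) = 18.7421 km
Maximum: P6 at 24.9635 km.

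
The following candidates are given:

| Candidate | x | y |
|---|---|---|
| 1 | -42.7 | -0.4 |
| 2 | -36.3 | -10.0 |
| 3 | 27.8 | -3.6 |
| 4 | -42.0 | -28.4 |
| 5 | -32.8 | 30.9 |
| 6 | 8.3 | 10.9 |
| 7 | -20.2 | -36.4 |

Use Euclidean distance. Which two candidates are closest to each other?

Pairwise distances:
1–2: 11.5
2–4: 19.3
4–7: 23.2
3–6: 24.3
1–4: 28.0
2–7: 30.9
1–5: 32.8
2–5: 41.0
1–7: 42.5
5–6: 45.7
2–6: 49.3
1–6: 52.2
6–7: 55.2
3–7: 58.1
4–5: 60.0
4–6: 63.8
2–3: 64.4
5–7: 68.5
3–5: 69.7
1–3: 70.6
3–4: 74.1
Closest pair: 1–2 at 11.5.

1 and 2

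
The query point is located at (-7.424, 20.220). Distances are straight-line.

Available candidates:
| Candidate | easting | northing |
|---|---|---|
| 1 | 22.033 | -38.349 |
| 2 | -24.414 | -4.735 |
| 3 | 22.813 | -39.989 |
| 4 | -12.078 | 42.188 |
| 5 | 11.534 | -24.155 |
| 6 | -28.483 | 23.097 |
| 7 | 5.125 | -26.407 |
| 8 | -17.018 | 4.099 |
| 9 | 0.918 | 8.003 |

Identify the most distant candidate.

Distances from (-7.424, 20.220):
1: 65.559
2: 30.190
3: 67.375
4: 22.456
5: 48.255
6: 21.255
7: 48.286
8: 18.760
9: 14.793
Maximum: 3 at 67.375.

3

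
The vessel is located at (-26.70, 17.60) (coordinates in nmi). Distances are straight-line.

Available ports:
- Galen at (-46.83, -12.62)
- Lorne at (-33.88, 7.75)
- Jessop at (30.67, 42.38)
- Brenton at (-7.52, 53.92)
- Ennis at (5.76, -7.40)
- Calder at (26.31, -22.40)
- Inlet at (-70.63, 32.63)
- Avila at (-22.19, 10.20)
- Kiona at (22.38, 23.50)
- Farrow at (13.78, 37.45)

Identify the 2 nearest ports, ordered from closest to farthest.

Avila, Lorne

Distances from (-26.70, 17.60):
Galen: 36.31 nmi
Lorne: 12.19 nmi
Jessop: 62.49 nmi
Brenton: 41.07 nmi
Ennis: 40.97 nmi
Calder: 66.41 nmi
Inlet: 46.43 nmi
Avila: 8.67 nmi
Kiona: 49.43 nmi
Farrow: 45.08 nmi
Sorted: Avila (8.67 nmi) < Lorne (12.19 nmi) < Galen (36.31 nmi) < Ennis (40.97 nmi) < …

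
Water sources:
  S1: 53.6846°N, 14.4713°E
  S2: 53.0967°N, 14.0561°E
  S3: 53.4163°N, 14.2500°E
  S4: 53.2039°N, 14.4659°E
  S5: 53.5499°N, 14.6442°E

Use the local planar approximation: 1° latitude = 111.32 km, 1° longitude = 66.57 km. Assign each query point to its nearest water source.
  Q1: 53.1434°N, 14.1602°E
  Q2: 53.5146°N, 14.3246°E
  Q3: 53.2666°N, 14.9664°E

Q1 at 53.1434°N, 14.1602°E:
  S1: √((0.5412·111.32)² + (0.3111·66.57)²) = √(3629.626785 + 428.901076) = 63.7066 km
  S2: √((-0.0467·111.32)² + (-0.1041·66.57)²) = √(27.025899 + 48.024027) = 8.6631 km
  S3: √((0.2729·111.32)² + (0.0898·66.57)²) = √(922.897494 + 35.736317) = 30.9618 km
  S4: √((0.0605·111.32)² + (0.3057·66.57)²) = √(45.358339 + 414.140775) = 21.4359 km
  S5: √((0.4065·111.32)² + (0.4840·66.57)²) = √(2047.705492 + 1038.120667) = 55.5502 km
  → nearest: S2 (8.6631 km)
Q2 at 53.5146°N, 14.3246°E:
  S1: √((0.1700·111.32)² + (0.1467·66.57)²) = √(358.132915 + 95.371221) = 21.2956 km
  S2: √((-0.4179·111.32)² + (-0.2685·66.57)²) = √(2164.168830 + 319.481485) = 49.8362 km
  S3: √((-0.0983·111.32)² + (-0.0746·66.57)²) = √(119.743909 + 24.662368) = 12.0169 km
  S4: √((-0.3107·111.32)² + (0.1413·66.57)²) = √(1196.269147 + 88.479251) = 35.8434 km
  S5: √((0.0353·111.32)² + (0.3196·66.57)²) = √(15.441725 + 452.658474) = 21.6356 km
  → nearest: S3 (12.0169 km)
Q3 at 53.2666°N, 14.9664°E:
  S1: √((0.4180·111.32)² + (-0.4951·66.57)²) = √(2165.204689 + 1086.282959) = 57.0218 km
  S2: √((-0.1699·111.32)² + (-0.9103·66.57)²) = √(357.711706 + 3672.198927) = 63.4816 km
  S3: √((0.1497·111.32)² + (-0.7164·66.57)²) = √(277.709026 + 2274.407445) = 50.5185 km
  S4: √((-0.0627·111.32)² + (-0.5005·66.57)²) = √(48.717105 + 1110.108115) = 34.0415 km
  S5: √((0.2833·111.32)² + (-0.3222·66.57)²) = √(994.579594 + 460.053338) = 38.1397 km
  → nearest: S4 (34.0415 km)

Q1→S2; Q2→S3; Q3→S4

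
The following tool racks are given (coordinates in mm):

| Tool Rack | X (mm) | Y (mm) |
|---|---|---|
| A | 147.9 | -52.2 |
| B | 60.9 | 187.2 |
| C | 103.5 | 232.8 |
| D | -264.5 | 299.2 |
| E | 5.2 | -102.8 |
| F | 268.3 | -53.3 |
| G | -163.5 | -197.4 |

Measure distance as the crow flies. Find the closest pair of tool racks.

Pairwise distances:
A–B: 254.7 mm
A–C: 288.4 mm
A–D: 541.8 mm
A–E: 151.4 mm
A–F: 120.4 mm
A–G: 343.6 mm
B–C: 62.4 mm
B–D: 344.1 mm
B–E: 295.3 mm
B–F: 317.6 mm
B–G: 445.3 mm
C–D: 373.9 mm
C–E: 349.7 mm
C–F: 330.2 mm
C–G: 506.3 mm
D–E: 484.1 mm
D–F: 638.9 mm
D–G: 506.8 mm
E–F: 267.7 mm
E–G: 193.4 mm
F–G: 455.2 mm
Closest pair: B–C at 62.4 mm.

B and C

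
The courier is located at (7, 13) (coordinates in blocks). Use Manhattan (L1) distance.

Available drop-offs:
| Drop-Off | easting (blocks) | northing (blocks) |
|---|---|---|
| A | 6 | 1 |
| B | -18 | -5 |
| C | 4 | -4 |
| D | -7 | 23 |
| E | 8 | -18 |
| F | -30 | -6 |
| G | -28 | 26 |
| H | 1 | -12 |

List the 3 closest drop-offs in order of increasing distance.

A, C, D

Distances from (7, 13):
A: |-1| + |-12| = 1 + 12 = 13 blocks
B: |-25| + |-18| = 25 + 18 = 43 blocks
C: |-3| + |-17| = 3 + 17 = 20 blocks
D: |-14| + |10| = 14 + 10 = 24 blocks
E: |1| + |-31| = 1 + 31 = 32 blocks
F: |-37| + |-19| = 37 + 19 = 56 blocks
G: |-35| + |13| = 35 + 13 = 48 blocks
H: |-6| + |-25| = 6 + 25 = 31 blocks
Sorted: A (13 blocks) < C (20 blocks) < D (24 blocks) < H (31 blocks) < E (32 blocks) < …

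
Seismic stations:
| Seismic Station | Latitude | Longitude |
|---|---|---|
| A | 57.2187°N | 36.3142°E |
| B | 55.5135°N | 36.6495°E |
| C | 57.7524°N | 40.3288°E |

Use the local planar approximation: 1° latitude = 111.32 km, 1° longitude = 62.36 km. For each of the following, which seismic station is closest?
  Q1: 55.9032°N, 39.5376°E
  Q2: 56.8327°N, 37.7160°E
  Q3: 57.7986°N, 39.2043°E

Q1→B; Q2→A; Q3→C

Q1 at 55.9032°N, 39.5376°E:
  A: 248.6978 km
  B: 185.2529 km
  C: 211.6832 km
  → nearest: B (185.2529 km)
Q2 at 56.8327°N, 37.7160°E:
  A: 97.4063 km
  B: 161.2113 km
  C: 192.4303 km
  → nearest: A (97.4063 km)
Q3 at 57.7986°N, 39.2043°E:
  A: 191.4391 km
  B: 300.1497 km
  C: 70.3122 km
  → nearest: C (70.3122 km)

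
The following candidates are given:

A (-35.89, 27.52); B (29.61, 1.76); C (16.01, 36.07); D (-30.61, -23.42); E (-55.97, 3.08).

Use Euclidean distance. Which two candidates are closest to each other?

Pairwise distances:
A–B: 70.38
A–C: 52.60
A–D: 51.21
A–E: 31.63
B–C: 36.91
B–D: 65.27
B–E: 85.59
C–D: 75.58
C–E: 79.18
D–E: 36.68
Closest pair: A–E at 31.63.

A and E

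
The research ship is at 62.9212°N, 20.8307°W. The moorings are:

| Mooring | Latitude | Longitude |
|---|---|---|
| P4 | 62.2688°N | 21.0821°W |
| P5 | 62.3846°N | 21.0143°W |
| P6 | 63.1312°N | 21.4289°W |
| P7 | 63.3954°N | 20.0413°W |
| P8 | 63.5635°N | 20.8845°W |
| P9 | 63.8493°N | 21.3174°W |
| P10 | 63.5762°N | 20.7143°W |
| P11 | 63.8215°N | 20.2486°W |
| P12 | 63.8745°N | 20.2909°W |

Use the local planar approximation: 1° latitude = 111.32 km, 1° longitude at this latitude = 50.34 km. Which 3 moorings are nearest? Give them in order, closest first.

Distances from 62.9212°N, 20.8307°W:
P4: √((-0.6524·111.32)² + (-0.2514·50.34)²) = √(5274.415027 + 160.161073) = 73.7196 km
P5: √((-0.5366·111.32)² + (-0.1836·50.34)²) = √(3568.188030 + 85.422401) = 60.4451 km
P6: √((0.2100·111.32)² + (-0.5982·50.34)²) = √(546.493480 + 906.816137) = 38.1223 km
P7: √((0.4742·111.32)² + (0.7894·50.34)²) = √(2786.567032 + 1579.140117) = 66.0735 km
P8: √((0.6423·111.32)² + (-0.0538·50.34)²) = √(5112.369549 + 7.334846) = 71.5521 km
P9: √((0.9281·111.32)² + (-0.4867·50.34)²) = √(10674.214866 + 600.273422) = 106.1814 km
P10: √((0.6550·111.32)² + (0.1164·50.34)²) = √(5316.538893 + 34.334631) = 73.1497 km
P11: √((0.9003·111.32)² + (0.5821·50.34)²) = √(10044.328216 + 858.660769) = 104.4174 km
P12: √((0.9533·111.32)² + (0.5398·50.34)²) = √(11261.742199 + 738.400841) = 109.5452 km
Sorted: P6 (38.1223 km) < P5 (60.4451 km) < P7 (66.0735 km) < P8 (71.5521 km) < P10 (73.1497 km) < …

P6, P5, P7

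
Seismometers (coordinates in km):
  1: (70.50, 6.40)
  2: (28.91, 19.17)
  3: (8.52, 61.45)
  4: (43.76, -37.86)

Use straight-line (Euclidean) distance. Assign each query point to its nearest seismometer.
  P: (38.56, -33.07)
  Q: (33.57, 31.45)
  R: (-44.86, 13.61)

P at (38.56, -33.07):
  1: 50.77 km
  2: 53.12 km
  3: 99.18 km
  4: 7.07 km
  → nearest: 4 (7.07 km)
Q at (33.57, 31.45):
  1: 44.62 km
  2: 13.13 km
  3: 39.08 km
  4: 70.06 km
  → nearest: 2 (13.13 km)
R at (-44.86, 13.61):
  1: 115.59 km
  2: 73.98 km
  3: 71.68 km
  4: 102.48 km
  → nearest: 3 (71.68 km)

P→4; Q→2; R→3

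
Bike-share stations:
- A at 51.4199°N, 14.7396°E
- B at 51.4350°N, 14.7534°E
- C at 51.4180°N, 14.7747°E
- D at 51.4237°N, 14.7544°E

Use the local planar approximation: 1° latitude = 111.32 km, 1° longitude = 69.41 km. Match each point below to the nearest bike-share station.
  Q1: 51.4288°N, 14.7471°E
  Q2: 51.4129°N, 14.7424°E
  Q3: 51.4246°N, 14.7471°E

Q1 at 51.4288°N, 14.7471°E:
  A: √((-0.0089·111.32)² + (-0.0075·69.41)²) = √(0.981582 + 0.270998) = 1.1192 km
  B: √((0.0062·111.32)² + (0.0063·69.41)²) = √(0.476354 + 0.191216) = 0.8170 km
  C: √((-0.0108·111.32)² + (0.0276·69.41)²) = √(1.445419 + 3.669968) = 2.2617 km
  D: √((-0.0051·111.32)² + (0.0073·69.41)²) = √(0.322320 + 0.256738) = 0.7610 km
  → nearest: D (0.7610 km)
Q2 at 51.4129°N, 14.7424°E:
  A: √((0.0070·111.32)² + (-0.0028·69.41)²) = √(0.607215 + 0.037771) = 0.8031 km
  B: √((0.0221·111.32)² + (0.0110·69.41)²) = √(6.052446 + 0.582948) = 2.5759 km
  C: √((0.0051·111.32)² + (0.0323·69.41)²) = √(0.322320 + 5.026308) = 2.3127 km
  D: √((0.0108·111.32)² + (0.0120·69.41)²) = √(1.445419 + 0.693756) = 1.4626 km
  → nearest: A (0.8031 km)
Q3 at 51.4246°N, 14.7471°E:
  A: √((-0.0047·111.32)² + (-0.0075·69.41)²) = √(0.273742 + 0.270998) = 0.7381 km
  B: √((0.0104·111.32)² + (0.0063·69.41)²) = √(1.340334 + 0.191216) = 1.2376 km
  C: √((-0.0066·111.32)² + (0.0276·69.41)²) = √(0.539802 + 3.669968) = 2.0518 km
  D: √((-0.0009·111.32)² + (0.0073·69.41)²) = √(0.010038 + 0.256738) = 0.5165 km
  → nearest: D (0.5165 km)

Q1→D; Q2→A; Q3→D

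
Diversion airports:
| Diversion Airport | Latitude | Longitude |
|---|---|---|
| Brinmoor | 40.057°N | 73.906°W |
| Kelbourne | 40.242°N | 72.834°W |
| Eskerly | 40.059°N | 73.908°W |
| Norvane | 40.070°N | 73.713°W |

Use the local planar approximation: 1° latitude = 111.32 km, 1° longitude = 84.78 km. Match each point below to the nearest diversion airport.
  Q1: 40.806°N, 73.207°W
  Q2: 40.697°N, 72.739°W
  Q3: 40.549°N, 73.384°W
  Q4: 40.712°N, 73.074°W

Q1→Kelbourne; Q2→Kelbourne; Q3→Kelbourne; Q4→Kelbourne

Q1 at 40.806°N, 73.207°W:
  Brinmoor: 102.293 km
  Kelbourne: 70.299 km
  Eskerly: 102.210 km
  Norvane: 92.483 km
  → nearest: Kelbourne (70.299 km)
Q2 at 40.697°N, 72.739°W:
  Brinmoor: 121.920 km
  Kelbourne: 51.287 km
  Eskerly: 121.928 km
  Norvane: 108.122 km
  → nearest: Kelbourne (51.287 km)
Q3 at 40.549°N, 73.384°W:
  Brinmoor: 70.415 km
  Kelbourne: 57.812 km
  Eskerly: 70.348 km
  Norvane: 60.177 km
  → nearest: Kelbourne (57.812 km)
Q4 at 40.712°N, 73.074°W:
  Brinmoor: 101.450 km
  Kelbourne: 56.138 km
  Eskerly: 101.408 km
  Norvane: 89.680 km
  → nearest: Kelbourne (56.138 km)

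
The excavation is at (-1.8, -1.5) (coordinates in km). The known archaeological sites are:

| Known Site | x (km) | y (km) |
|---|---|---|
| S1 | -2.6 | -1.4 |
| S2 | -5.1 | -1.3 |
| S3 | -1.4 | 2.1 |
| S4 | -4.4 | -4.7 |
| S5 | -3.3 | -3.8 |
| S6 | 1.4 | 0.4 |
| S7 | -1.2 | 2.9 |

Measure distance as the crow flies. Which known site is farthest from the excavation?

S7

Distances from (-1.8, -1.5):
S1: 0.8 km
S2: 3.3 km
S3: 3.6 km
S4: 4.1 km
S5: 2.7 km
S6: 3.7 km
S7: 4.4 km
Maximum: S7 at 4.4 km.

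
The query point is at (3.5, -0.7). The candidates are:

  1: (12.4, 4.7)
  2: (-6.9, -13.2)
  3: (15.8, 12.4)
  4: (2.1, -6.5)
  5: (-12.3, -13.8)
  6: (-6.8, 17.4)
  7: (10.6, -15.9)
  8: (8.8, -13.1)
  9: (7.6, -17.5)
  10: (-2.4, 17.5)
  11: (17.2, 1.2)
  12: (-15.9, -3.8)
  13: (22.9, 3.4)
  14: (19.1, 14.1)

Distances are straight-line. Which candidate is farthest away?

14

Distances from (3.5, -0.7):
1: √((8.9)² + (5.4)²) = √(79.210 + 29.160) = 10.4
2: √((-10.4)² + (-12.5)²) = √(108.160 + 156.250) = 16.3
3: √((12.3)² + (13.1)²) = √(151.290 + 171.610) = 18.0
4: √((-1.4)² + (-5.8)²) = √(1.960 + 33.640) = 6.0
5: √((-15.8)² + (-13.1)²) = √(249.640 + 171.610) = 20.5
6: √((-10.3)² + (18.1)²) = √(106.090 + 327.610) = 20.8
7: √((7.1)² + (-15.2)²) = √(50.410 + 231.040) = 16.8
8: √((5.3)² + (-12.4)²) = √(28.090 + 153.760) = 13.5
9: √((4.1)² + (-16.8)²) = √(16.810 + 282.240) = 17.3
10: √((-5.9)² + (18.2)²) = √(34.810 + 331.240) = 19.1
11: √((13.7)² + (1.9)²) = √(187.690 + 3.610) = 13.8
12: √((-19.4)² + (-3.1)²) = √(376.360 + 9.610) = 19.6
13: √((19.4)² + (4.1)²) = √(376.360 + 16.810) = 19.8
14: √((15.6)² + (14.8)²) = √(243.360 + 219.040) = 21.5
Maximum: 14 at 21.5.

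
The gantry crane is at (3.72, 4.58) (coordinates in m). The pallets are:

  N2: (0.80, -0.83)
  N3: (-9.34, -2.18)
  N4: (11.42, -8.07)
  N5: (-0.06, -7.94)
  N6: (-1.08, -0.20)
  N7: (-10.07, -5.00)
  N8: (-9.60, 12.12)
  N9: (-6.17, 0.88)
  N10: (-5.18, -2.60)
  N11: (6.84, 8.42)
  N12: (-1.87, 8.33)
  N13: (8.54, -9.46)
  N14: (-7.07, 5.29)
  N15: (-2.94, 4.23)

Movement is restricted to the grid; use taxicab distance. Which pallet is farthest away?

Distances from (3.72, 4.58):
N2: |-2.92| + |-5.41| = 2.92 + 5.41 = 8.33 m
N3: |-13.06| + |-6.76| = 13.06 + 6.76 = 19.82 m
N4: |7.70| + |-12.65| = 7.70 + 12.65 = 20.35 m
N5: |-3.78| + |-12.52| = 3.78 + 12.52 = 16.30 m
N6: |-4.80| + |-4.78| = 4.80 + 4.78 = 9.58 m
N7: |-13.79| + |-9.58| = 13.79 + 9.58 = 23.37 m
N8: |-13.32| + |7.54| = 13.32 + 7.54 = 20.86 m
N9: |-9.89| + |-3.70| = 9.89 + 3.70 = 13.59 m
N10: |-8.90| + |-7.18| = 8.90 + 7.18 = 16.08 m
N11: |3.12| + |3.84| = 3.12 + 3.84 = 6.96 m
N12: |-5.59| + |3.75| = 5.59 + 3.75 = 9.34 m
N13: |4.82| + |-14.04| = 4.82 + 14.04 = 18.86 m
N14: |-10.79| + |0.71| = 10.79 + 0.71 = 11.50 m
N15: |-6.66| + |-0.35| = 6.66 + 0.35 = 7.01 m
Maximum: N7 at 23.37 m.

N7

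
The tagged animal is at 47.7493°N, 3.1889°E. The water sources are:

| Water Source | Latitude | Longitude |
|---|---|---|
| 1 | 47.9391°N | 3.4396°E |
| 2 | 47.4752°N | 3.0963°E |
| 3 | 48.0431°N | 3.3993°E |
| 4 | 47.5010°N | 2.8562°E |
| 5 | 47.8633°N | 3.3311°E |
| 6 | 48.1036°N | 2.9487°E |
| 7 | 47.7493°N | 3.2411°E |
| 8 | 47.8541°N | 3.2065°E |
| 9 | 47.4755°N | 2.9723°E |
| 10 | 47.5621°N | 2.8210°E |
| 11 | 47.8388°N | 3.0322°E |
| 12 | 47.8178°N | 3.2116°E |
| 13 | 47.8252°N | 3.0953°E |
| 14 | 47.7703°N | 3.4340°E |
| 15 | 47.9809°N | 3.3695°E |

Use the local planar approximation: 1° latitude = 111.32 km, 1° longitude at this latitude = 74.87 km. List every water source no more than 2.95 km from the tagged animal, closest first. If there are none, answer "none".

Distances from 47.7493°N, 3.1889°E:
1: √((0.1898·111.32)² + (0.2507·74.87)²) = √(446.415034 + 352.309484) = 28.2617 km
2: √((-0.2741·111.32)² + (-0.0926·74.87)²) = √(931.031696 + 48.065962) = 31.2905 km
3: √((0.2938·111.32)² + (0.2104·74.87)²) = √(1069.670400 + 248.145919) = 36.3017 km
4: √((-0.2483·111.32)² + (-0.3327·74.87)²) = √(764.011392 + 620.470686) = 37.2086 km
5: √((0.1140·111.32)² + (0.1422·74.87)²) = √(161.048283 + 113.348260) = 16.5649 km
6: √((0.3543·111.32)² + (-0.2402·74.87)²) = √(1555.566923 + 323.416127) = 43.3472 km
7: √((0.0000·111.32)² + (0.0522·74.87)²) = √(0.000000 + 15.274137) = 3.9082 km
8: √((0.1048·111.32)² + (0.0176·74.87)²) = √(136.103396 + 1.736365) = 11.7405 km
9: √((-0.2738·111.32)² + (-0.2166·74.87)²) = √(928.994800 + 262.985964) = 34.5251 km
10: √((-0.1872·111.32)² + (-0.3679·74.87)²) = √(434.268256 + 758.709011) = 34.5395 km
11: √((0.0895·111.32)² + (-0.1567·74.87)²) = √(99.264159 + 137.642851) = 15.3918 km
12: √((0.0685·111.32)² + (0.0227·74.87)²) = √(58.147030 + 2.888467) = 7.8125 km
13: √((0.0759·111.32)² + (-0.0936·74.87)²) = √(71.388778 + 49.109709) = 10.9772 km
14: √((0.0210·111.32)² + (0.2451·74.87)²) = √(5.464935 + 336.745878) = 18.4989 km
15: √((0.2316·111.32)² + (0.1806·74.87)²) = √(664.696674 + 182.831557) = 29.1123 km
Threshold 2.95 km: none within range.

none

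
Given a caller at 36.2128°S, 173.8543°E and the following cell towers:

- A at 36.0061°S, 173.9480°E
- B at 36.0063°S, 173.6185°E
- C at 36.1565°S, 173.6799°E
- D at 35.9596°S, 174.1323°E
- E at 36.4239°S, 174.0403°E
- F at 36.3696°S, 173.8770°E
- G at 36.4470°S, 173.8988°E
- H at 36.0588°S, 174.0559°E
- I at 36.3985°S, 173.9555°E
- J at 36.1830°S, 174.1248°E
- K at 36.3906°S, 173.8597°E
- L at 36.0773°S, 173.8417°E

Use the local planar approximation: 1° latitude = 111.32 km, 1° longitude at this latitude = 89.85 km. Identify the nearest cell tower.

L

Distances from 36.2128°S, 173.8543°E:
A: √((0.2067·111.32)² + (0.0937·89.85)²) = √(529.452921 + 70.878635) = 24.5017 km
B: √((0.2065·111.32)² + (-0.2358·89.85)²) = √(528.428834 + 448.873291) = 31.2618 km
C: √((0.0563·111.32)² + (-0.1744·89.85)²) = √(39.279250 + 245.543886) = 16.8767 km
D: √((0.2532·111.32)² + (0.2780·89.85)²) = √(794.463223 + 623.915471) = 37.6614 km
E: √((-0.2111·111.32)² + (0.1860·89.85)²) = √(552.233644 + 279.294286) = 28.8362 km
F: √((-0.1568·111.32)² + (0.0227·89.85)²) = √(304.676187 + 4.159948) = 17.5737 km
G: √((-0.2342·111.32)² + (0.0445·89.85)²) = √(679.704549 + 15.986603) = 26.3760 km
H: √((0.1540·111.32)² + (0.2016·89.85)²) = √(293.892049 + 328.108301) = 24.9399 km
I: √((-0.1857·111.32)² + (0.1012·89.85)²) = √(427.336711 + 82.679376) = 22.5835 km
J: √((0.0298·111.32)² + (0.2705·89.85)²) = √(11.004718 + 590.705075) = 24.5298 km
K: √((-0.1778·111.32)² + (0.0054·89.85)²) = √(391.750815 + 0.235409) = 19.7986 km
L: √((0.1355·111.32)² + (-0.0126·89.85)²) = √(227.522832 + 1.281673) = 15.1263 km
Minimum: L at 15.1263 km.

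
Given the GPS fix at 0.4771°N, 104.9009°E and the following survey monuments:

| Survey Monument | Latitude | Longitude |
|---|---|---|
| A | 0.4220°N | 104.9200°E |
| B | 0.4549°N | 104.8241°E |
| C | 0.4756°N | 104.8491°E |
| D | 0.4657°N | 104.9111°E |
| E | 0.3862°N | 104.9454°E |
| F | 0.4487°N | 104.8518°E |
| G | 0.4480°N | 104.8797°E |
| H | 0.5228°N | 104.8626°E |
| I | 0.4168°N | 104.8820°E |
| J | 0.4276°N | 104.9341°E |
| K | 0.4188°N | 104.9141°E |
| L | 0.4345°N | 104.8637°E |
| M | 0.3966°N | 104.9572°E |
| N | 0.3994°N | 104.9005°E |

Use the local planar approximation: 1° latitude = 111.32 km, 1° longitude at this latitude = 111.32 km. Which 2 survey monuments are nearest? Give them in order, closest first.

D, G

Distances from 0.4771°N, 104.9009°E:
A: √((-0.0551·111.32)² + (0.0191·111.32)²) = √(37.622668 + 4.520777) = 6.4918 km
B: √((-0.0222·111.32)² + (-0.0768·111.32)²) = √(6.107343 + 73.091830) = 8.8994 km
C: √((-0.0015·111.32)² + (-0.0518·111.32)²) = √(0.027882 + 33.251092) = 5.7688 km
D: √((-0.0114·111.32)² + (0.0102·111.32)²) = √(1.610483 + 1.289278) = 1.7029 km
E: √((-0.0909·111.32)² + (0.0445·111.32)²) = √(102.393918 + 24.539540) = 11.2665 km
F: √((-0.0284·111.32)² + (-0.0491·111.32)²) = √(9.995006 + 29.875101) = 6.3143 km
G: √((-0.0291·111.32)² + (-0.0212·111.32)²) = √(10.493790 + 5.569524) = 4.0079 km
H: √((0.0457·111.32)² + (-0.0383·111.32)²) = √(25.880865 + 18.177910) = 6.6377 km
I: √((-0.0603·111.32)² + (-0.0189·111.32)²) = √(45.058945 + 4.426597) = 7.0346 km
J: √((-0.0495·111.32)² + (0.0332·111.32)²) = √(30.363847 + 13.659115) = 6.6350 km
K: √((-0.0583·111.32)² + (0.0132·111.32)²) = √(42.119529 + 2.159207) = 6.6542 km
L: √((-0.0426·111.32)² + (-0.0372·111.32)²) = √(22.488764 + 17.148742) = 6.2958 km
M: √((-0.0805·111.32)² + (0.0563·111.32)²) = √(80.304181 + 39.279250) = 10.9354 km
N: √((-0.0777·111.32)² + (-0.0004·111.32)²) = √(74.814957 + 0.001983) = 8.6497 km
Sorted: D (1.7029 km) < G (4.0079 km) < C (5.7688 km) < L (6.2958 km) < …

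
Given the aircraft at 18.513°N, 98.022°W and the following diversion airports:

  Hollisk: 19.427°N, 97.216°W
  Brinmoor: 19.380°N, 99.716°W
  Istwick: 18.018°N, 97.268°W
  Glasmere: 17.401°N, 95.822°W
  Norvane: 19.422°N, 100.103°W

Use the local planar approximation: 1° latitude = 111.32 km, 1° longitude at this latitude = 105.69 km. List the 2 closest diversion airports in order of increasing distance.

Distances from 18.513°N, 98.022°W:
Hollisk: 132.699 km
Brinmoor: 203.396 km
Istwick: 96.886 km
Glasmere: 263.416 km
Norvane: 242.102 km
Sorted: Istwick (96.886 km) < Hollisk (132.699 km) < Brinmoor (203.396 km) < Norvane (242.102 km) < …

Istwick, Hollisk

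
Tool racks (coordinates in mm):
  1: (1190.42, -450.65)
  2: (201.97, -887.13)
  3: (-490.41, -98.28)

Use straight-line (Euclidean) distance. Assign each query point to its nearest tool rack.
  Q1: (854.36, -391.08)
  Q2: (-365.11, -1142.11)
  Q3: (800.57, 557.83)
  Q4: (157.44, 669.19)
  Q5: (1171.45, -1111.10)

Q1 at (854.36, -391.08):
  1: 341.30 mm
  2: 819.56 mm
  3: 1376.28 mm
  → nearest: 1 (341.30 mm)
Q2 at (-365.11, -1142.11):
  1: 1702.29 mm
  2: 621.77 mm
  3: 1051.32 mm
  → nearest: 2 (621.77 mm)
Q3 at (800.57, 557.83):
  1: 1081.21 mm
  2: 1564.04 mm
  3: 1448.14 mm
  → nearest: 1 (1081.21 mm)
Q4 at (157.44, 669.19):
  1: 1523.51 mm
  2: 1556.96 mm
  3: 1004.35 mm
  → nearest: 3 (1004.35 mm)
Q5 at (1171.45, -1111.10):
  1: 660.72 mm
  2: 995.01 mm
  3: 1946.17 mm
  → nearest: 1 (660.72 mm)

Q1→1; Q2→2; Q3→1; Q4→3; Q5→1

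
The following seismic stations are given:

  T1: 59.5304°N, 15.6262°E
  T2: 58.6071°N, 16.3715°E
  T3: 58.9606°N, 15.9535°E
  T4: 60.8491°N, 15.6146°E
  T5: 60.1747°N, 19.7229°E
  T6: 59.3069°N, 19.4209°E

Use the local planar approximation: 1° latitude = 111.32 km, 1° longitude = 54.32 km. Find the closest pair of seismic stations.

T2 and T3

Pairwise distances:
T1–T2: √((-0.9233·111.32)² + (0.7453·54.32)²) = √(10564.089366 + 1639.010610) = 110.4676 km
T1–T3: √((-0.5698·111.32)² + (0.3273·54.32)²) = √(4023.382153 + 316.090565) = 65.8747 km
T1–T4: √((1.3187·111.32)² + (-0.0116·54.32)²) = √(21549.560028 + 0.397041) = 146.7990 km
T1–T5: √((0.6443·111.32)² + (4.0967·54.32)²) = √(5144.257010 + 49520.822152) = 233.8056 km
T1–T6: √((-0.2235·111.32)² + (3.7947·54.32)²) = √(619.015395 + 42488.795259) = 207.6242 km
T2–T3: √((0.3535·111.32)² + (-0.4180·54.32)²) = √(1548.549997 + 515.551537) = 45.4324 km
T2–T4: √((2.2420·111.32)² + (-0.7569·54.32)²) = √(62289.896871 + 1690.427437) = 252.9433 km
T2–T5: √((1.5676·111.32)² + (3.3514·54.32)²) = √(30452.075995 + 33141.491781) = 252.1777 km
T2–T6: √((0.6998·111.32)² + (3.0494·54.32)²) = √(6068.680472 + 27437.738614) = 183.0476 km
T3–T4: √((1.8885·111.32)² + (-0.3389·54.32)²) = √(44195.736302 + 338.893048) = 211.0323 km
T3–T5: √((1.2141·111.32)² + (3.7694·54.32)²) = √(18266.498837 + 41924.121891) = 245.3378 km
T3–T6: √((0.3463·111.32)² + (3.4674·54.32)²) = √(1486.111444 + 35475.409086) = 192.2538 km
T4–T5: √((-0.6744·111.32)² + (4.1083·54.32)²) = √(5636.136707 + 49801.660298) = 235.4523 km
T4–T6: √((-1.5422·111.32)² + (3.8063·54.32)²) = √(29473.234051 + 42748.959884) = 268.7419 km
T5–T6: √((-0.8678·111.32)² + (-0.3020·54.32)²) = √(9332.235439 + 269.112214) = 97.9865 km
Closest pair: T2–T3 at 45.4324 km.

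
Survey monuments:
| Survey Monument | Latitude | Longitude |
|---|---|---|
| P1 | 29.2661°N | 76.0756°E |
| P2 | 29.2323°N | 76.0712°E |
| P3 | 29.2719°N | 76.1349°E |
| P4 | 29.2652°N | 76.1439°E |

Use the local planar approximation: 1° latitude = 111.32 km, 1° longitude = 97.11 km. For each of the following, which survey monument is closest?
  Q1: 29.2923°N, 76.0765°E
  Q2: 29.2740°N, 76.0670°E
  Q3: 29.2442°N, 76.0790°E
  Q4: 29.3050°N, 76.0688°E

Q1→P1; Q2→P1; Q3→P2; Q4→P1

Q1 at 29.2923°N, 76.0765°E:
  P1: √((-0.0262·111.32)² + (-0.0009·97.11)²) = √(8.506462 + 0.007639) = 2.9179 km
  P2: √((-0.0600·111.32)² + (-0.0053·97.11)²) = √(44.611713 + 0.264899) = 6.6990 km
  P3: √((-0.0204·111.32)² + (0.0584·97.11)²) = √(5.157114 + 32.162782) = 6.1090 km
  P4: √((-0.0271·111.32)² + (0.0674·97.11)²) = √(9.100913 + 42.839826) = 7.2070 km
  → nearest: P1 (2.9179 km)
Q2 at 29.2740°N, 76.0670°E:
  P1: √((-0.0079·111.32)² + (0.0086·97.11)²) = √(0.773394 + 0.697469) = 1.2128 km
  P2: √((-0.0417·111.32)² + (0.0042·97.11)²) = √(21.548572 + 0.166351) = 4.6599 km
  P3: √((-0.0021·111.32)² + (0.0679·97.11)²) = √(0.054649 + 43.477790) = 6.5979 km
  P4: √((-0.0088·111.32)² + (0.0769·97.11)²) = √(0.959648 + 55.767424) = 7.5317 km
  → nearest: P1 (1.2128 km)
Q3 at 29.2442°N, 76.0790°E:
  P1: √((0.0219·111.32)² + (-0.0034·97.11)²) = √(5.943395 + 0.109015) = 2.4602 km
  P2: √((-0.0119·111.32)² + (-0.0078·97.11)²) = √(1.754851 + 0.573743) = 1.5260 km
  P3: √((0.0277·111.32)² + (0.0559·97.11)²) = √(9.508367 + 29.468059) = 6.2431 km
  P4: √((0.0210·111.32)² + (0.0649·97.11)²) = √(5.464935 + 39.720737) = 6.7220 km
  → nearest: P2 (1.5260 km)
Q4 at 29.3050°N, 76.0688°E:
  P1: √((-0.0389·111.32)² + (0.0068·97.11)²) = √(18.751914 + 0.436059) = 4.3804 km
  P2: √((-0.0727·111.32)² + (0.0024·97.11)²) = √(65.496066 + 0.054319) = 8.0963 km
  P3: √((-0.0331·111.32)² + (0.0661·97.11)²) = √(13.576955 + 41.203189) = 7.4014 km
  P4: √((-0.0398·111.32)² + (0.0751·97.11)²) = √(19.629649 + 53.187280) = 8.5333 km
  → nearest: P1 (4.3804 km)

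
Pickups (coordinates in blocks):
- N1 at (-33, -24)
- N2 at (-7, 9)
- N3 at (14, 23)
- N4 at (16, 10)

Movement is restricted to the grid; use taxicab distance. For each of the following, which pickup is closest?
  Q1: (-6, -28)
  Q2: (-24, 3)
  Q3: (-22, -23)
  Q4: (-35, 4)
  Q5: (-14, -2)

Q1 at (-6, -28):
  N1: 31 blocks
  N2: 38 blocks
  N3: 71 blocks
  N4: 60 blocks
  → nearest: N1 (31 blocks)
Q2 at (-24, 3):
  N1: 36 blocks
  N2: 23 blocks
  N3: 58 blocks
  N4: 47 blocks
  → nearest: N2 (23 blocks)
Q3 at (-22, -23):
  N1: 12 blocks
  N2: 47 blocks
  N3: 82 blocks
  N4: 71 blocks
  → nearest: N1 (12 blocks)
Q4 at (-35, 4):
  N1: 30 blocks
  N2: 33 blocks
  N3: 68 blocks
  N4: 57 blocks
  → nearest: N1 (30 blocks)
Q5 at (-14, -2):
  N1: 41 blocks
  N2: 18 blocks
  N3: 53 blocks
  N4: 42 blocks
  → nearest: N2 (18 blocks)

Q1→N1; Q2→N2; Q3→N1; Q4→N1; Q5→N2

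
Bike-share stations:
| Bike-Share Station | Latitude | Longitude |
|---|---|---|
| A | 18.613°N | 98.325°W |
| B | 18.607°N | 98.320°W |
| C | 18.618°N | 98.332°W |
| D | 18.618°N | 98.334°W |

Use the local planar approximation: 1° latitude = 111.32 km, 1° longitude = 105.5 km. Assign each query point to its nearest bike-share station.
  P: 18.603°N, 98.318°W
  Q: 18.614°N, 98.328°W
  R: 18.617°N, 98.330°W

P→B; Q→A; R→C

P at 18.603°N, 98.318°W:
  A: 1.336 km
  B: 0.493 km
  C: 2.229 km
  D: 2.374 km
  → nearest: B (0.493 km)
Q at 18.614°N, 98.328°W:
  A: 0.336 km
  B: 1.149 km
  C: 0.613 km
  D: 0.774 km
  → nearest: A (0.336 km)
R at 18.617°N, 98.330°W:
  A: 0.690 km
  B: 1.534 km
  C: 0.239 km
  D: 0.436 km
  → nearest: C (0.239 km)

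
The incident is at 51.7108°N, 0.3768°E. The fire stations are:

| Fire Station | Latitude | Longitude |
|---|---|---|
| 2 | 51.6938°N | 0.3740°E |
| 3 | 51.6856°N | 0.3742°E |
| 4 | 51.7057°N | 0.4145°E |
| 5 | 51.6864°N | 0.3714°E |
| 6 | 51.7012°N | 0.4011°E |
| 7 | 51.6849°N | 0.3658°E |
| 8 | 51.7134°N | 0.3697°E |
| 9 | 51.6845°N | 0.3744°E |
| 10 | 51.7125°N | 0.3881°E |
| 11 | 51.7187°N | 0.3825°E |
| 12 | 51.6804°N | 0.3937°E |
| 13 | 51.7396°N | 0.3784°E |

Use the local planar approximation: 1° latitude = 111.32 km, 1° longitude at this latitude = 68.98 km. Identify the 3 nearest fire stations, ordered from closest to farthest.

8, 10, 11

Distances from 51.7108°N, 0.3768°E:
2: √((-0.0170·111.32)² + (-0.0028·68.98)²) = √(3.581329 + 0.037305) = 1.9023 km
3: √((-0.0252·111.32)² + (-0.0026·68.98)²) = √(7.869506 + 0.032166) = 2.8110 km
4: √((-0.0051·111.32)² + (0.0377·68.98)²) = √(0.322320 + 6.762839) = 2.6618 km
5: √((-0.0244·111.32)² + (-0.0054·68.98)²) = √(7.377786 + 0.138750) = 2.7416 km
6: √((-0.0096·111.32)² + (0.0243·68.98)²) = √(1.142060 + 2.809693) = 1.9879 km
7: √((-0.0259·111.32)² + (-0.0110·68.98)²) = √(8.312773 + 0.575747) = 2.9814 km
8: √((0.0026·111.32)² + (-0.0071·68.98)²) = √(0.083771 + 0.239863) = 0.5689 km
9: √((-0.0263·111.32)² + (-0.0024·68.98)²) = √(8.571521 + 0.027407) = 2.9324 km
10: √((0.0017·111.32)² + (0.0113·68.98)²) = √(0.035813 + 0.607580) = 0.8021 km
11: √((0.0079·111.32)² + (0.0057·68.98)²) = √(0.773394 + 0.154595) = 0.9633 km
12: √((-0.0304·111.32)² + (0.0169·68.98)²) = √(11.452322 + 1.359001) = 3.5793 km
13: √((0.0288·111.32)² + (0.0016·68.98)²) = √(10.278539 + 0.012181) = 3.2079 km
Sorted: 8 (0.5689 km) < 10 (0.8021 km) < 11 (0.9633 km) < 2 (1.9023 km) < 6 (1.9879 km) < …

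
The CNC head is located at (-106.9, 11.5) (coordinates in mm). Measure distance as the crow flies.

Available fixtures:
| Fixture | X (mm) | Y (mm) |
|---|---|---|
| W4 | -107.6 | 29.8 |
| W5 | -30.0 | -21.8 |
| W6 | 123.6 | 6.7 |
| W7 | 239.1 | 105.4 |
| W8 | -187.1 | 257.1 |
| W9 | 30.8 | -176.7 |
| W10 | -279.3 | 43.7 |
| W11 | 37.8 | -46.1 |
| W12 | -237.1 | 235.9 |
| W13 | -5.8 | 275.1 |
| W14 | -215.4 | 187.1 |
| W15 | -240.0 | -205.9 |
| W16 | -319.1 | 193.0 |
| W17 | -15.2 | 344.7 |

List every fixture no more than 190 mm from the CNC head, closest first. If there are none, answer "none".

Distances from (-106.9, 11.5):
W4: √((-0.7)² + (18.3)²) = √(0.490 + 334.890) = 18.3 mm
W5: √((76.9)² + (-33.3)²) = √(5913.610 + 1108.890) = 83.8 mm
W6: √((230.5)² + (-4.8)²) = √(53130.250 + 23.040) = 230.5 mm
W7: √((346.0)² + (93.9)²) = √(119716.000 + 8817.210) = 358.5 mm
W8: √((-80.2)² + (245.6)²) = √(6432.040 + 60319.360) = 258.4 mm
W9: √((137.7)² + (-188.2)²) = √(18961.290 + 35419.240) = 233.2 mm
W10: √((-172.4)² + (32.2)²) = √(29721.760 + 1036.840) = 175.4 mm
W11: √((144.7)² + (-57.6)²) = √(20938.090 + 3317.760) = 155.7 mm
W12: √((-130.2)² + (224.4)²) = √(16952.040 + 50355.360) = 259.4 mm
W13: √((101.1)² + (263.6)²) = √(10221.210 + 69484.960) = 282.3 mm
W14: √((-108.5)² + (175.6)²) = √(11772.250 + 30835.360) = 206.4 mm
W15: √((-133.1)² + (-217.4)²) = √(17715.610 + 47262.760) = 254.9 mm
W16: √((-212.2)² + (181.5)²) = √(45028.840 + 32942.250) = 279.2 mm
W17: √((91.7)² + (333.2)²) = √(8408.890 + 111022.240) = 345.6 mm
Threshold 190 mm: W4 (18.3 mm), W5 (83.8 mm), W11 (155.7 mm), W10 (175.4 mm) are within range.

W4, W5, W11, W10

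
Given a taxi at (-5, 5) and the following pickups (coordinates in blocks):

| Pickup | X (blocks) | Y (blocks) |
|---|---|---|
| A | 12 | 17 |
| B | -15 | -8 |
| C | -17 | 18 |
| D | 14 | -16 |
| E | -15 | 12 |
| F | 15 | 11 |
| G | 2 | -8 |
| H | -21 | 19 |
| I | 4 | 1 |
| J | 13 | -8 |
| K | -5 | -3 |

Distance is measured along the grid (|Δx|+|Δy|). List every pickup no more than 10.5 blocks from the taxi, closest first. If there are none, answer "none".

K

Distances from (-5, 5):
A: 29 blocks
B: 23 blocks
C: 25 blocks
D: 40 blocks
E: 17 blocks
F: 26 blocks
G: 20 blocks
H: 30 blocks
I: 13 blocks
J: 31 blocks
K: 8 blocks
Threshold 10.5 blocks: K (8 blocks) is within range.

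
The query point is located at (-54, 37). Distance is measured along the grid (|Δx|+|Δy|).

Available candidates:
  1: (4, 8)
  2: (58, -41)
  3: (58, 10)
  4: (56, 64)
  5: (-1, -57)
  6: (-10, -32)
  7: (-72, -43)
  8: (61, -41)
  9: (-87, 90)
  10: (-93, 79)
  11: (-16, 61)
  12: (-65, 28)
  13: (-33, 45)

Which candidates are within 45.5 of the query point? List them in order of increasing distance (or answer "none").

Distances from (-54, 37):
1: |58| + |-29| = 58 + 29 = 87
2: |112| + |-78| = 112 + 78 = 190
3: |112| + |-27| = 112 + 27 = 139
4: |110| + |27| = 110 + 27 = 137
5: |53| + |-94| = 53 + 94 = 147
6: |44| + |-69| = 44 + 69 = 113
7: |-18| + |-80| = 18 + 80 = 98
8: |115| + |-78| = 115 + 78 = 193
9: |-33| + |53| = 33 + 53 = 86
10: |-39| + |42| = 39 + 42 = 81
11: |38| + |24| = 38 + 24 = 62
12: |-11| + |-9| = 11 + 9 = 20
13: |21| + |8| = 21 + 8 = 29
Threshold 45.5: 12 (20), 13 (29) are within range.

12, 13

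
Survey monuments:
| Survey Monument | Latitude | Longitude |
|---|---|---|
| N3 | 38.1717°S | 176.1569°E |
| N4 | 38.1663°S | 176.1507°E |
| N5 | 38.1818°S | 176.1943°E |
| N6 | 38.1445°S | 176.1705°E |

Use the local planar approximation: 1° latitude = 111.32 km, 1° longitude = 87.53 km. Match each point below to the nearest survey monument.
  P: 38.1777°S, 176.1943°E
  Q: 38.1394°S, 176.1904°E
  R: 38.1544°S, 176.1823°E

P→N5; Q→N6; R→N6

P at 38.1777°S, 176.1943°E:
  N3: √((0.0060·111.32)² + (-0.0374·87.53)²) = √(0.446117 + 10.716601) = 3.3411 km
  N4: √((0.0114·111.32)² + (-0.0436·87.53)²) = √(1.610483 + 14.564207) = 4.0218 km
  N5: √((-0.0041·111.32)² + (0.0000·87.53)²) = √(0.208312 + 0.000000) = 0.4564 km
  N6: √((0.0332·111.32)² + (-0.0238·87.53)²) = √(13.659115 + 4.339781) = 4.2425 km
  → nearest: N5 (0.4564 km)
Q at 38.1394°S, 176.1904°E:
  N3: √((-0.0323·111.32)² + (-0.0335·87.53)²) = √(12.928598 + 8.598119) = 4.6397 km
  N4: √((-0.0269·111.32)² + (-0.0397·87.53)²) = √(8.967078 + 12.075215) = 4.5872 km
  N5: √((-0.0424·111.32)² + (0.0039·87.53)²) = √(22.278098 + 0.116531) = 4.7323 km
  N6: √((-0.0051·111.32)² + (-0.0199·87.53)²) = √(0.322320 + 3.034031) = 1.8320 km
  → nearest: N6 (1.8320 km)
R at 38.1544°S, 176.1823°E:
  N3: √((-0.0173·111.32)² + (-0.0254·87.53)²) = √(3.708844 + 4.942894) = 2.9414 km
  N4: √((-0.0119·111.32)² + (-0.0316·87.53)²) = √(1.754851 + 7.650468) = 3.0668 km
  N5: √((-0.0274·111.32)² + (0.0120·87.53)²) = √(9.303525 + 1.103256) = 3.2260 km
  N6: √((0.0099·111.32)² + (-0.0118·87.53)²) = √(1.214554 + 1.066787) = 1.5104 km
  → nearest: N6 (1.5104 km)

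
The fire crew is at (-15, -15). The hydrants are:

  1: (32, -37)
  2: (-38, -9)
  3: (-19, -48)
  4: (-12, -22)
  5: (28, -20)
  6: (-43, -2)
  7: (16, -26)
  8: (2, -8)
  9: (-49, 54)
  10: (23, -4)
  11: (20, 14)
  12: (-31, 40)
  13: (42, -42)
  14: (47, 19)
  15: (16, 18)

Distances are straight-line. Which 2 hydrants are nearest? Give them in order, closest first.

Distances from (-15, -15):
1: 51.9
2: 23.8
3: 33.2
4: 7.6
5: 43.3
6: 30.9
7: 32.9
8: 18.4
9: 76.9
10: 39.6
11: 45.5
12: 57.3
13: 63.1
14: 70.7
15: 45.3
Sorted: 4 (7.6) < 8 (18.4) < 2 (23.8) < 6 (30.9) < …

4, 8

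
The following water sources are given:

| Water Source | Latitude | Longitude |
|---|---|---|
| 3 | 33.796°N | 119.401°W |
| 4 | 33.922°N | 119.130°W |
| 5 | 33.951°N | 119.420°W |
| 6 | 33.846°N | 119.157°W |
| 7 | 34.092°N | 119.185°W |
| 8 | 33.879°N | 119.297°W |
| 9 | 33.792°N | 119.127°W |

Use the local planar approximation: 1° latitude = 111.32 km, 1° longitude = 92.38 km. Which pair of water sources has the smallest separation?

6 and 9

Pairwise distances:
3–4: √((0.126·111.32)² + (0.271·92.38)²) = √(196.73765 + 626.75022) = 28.696 km
3–5: √((0.155·111.32)² + (-0.019·92.38)²) = √(297.72122 + 3.08080) = 17.344 km
3–6: √((0.050·111.32)² + (0.244·92.38)²) = √(30.98036 + 508.08406) = 23.218 km
3–7: √((0.296·111.32)² + (0.216·92.38)²) = √(1085.74995 + 398.16531) = 38.522 km
3–8: √((0.083·111.32)² + (0.104·92.38)²) = √(85.36947 + 92.30444) = 13.329 km
3–9: √((-0.004·111.32)² + (0.274·92.38)²) = √(0.19827 + 640.70342) = 25.316 km
4–5: √((0.029·111.32)² + (-0.290·92.38)²) = √(10.42179 + 717.71482) = 26.984 km
4–6: √((-0.076·111.32)² + (-0.027·92.38)²) = √(71.57701 + 6.22133) = 8.820 km
4–7: √((0.170·111.32)² + (-0.055·92.38)²) = √(358.13292 + 25.81554) = 19.595 km
4–8: √((-0.043·111.32)² + (-0.167·92.38)²) = √(22.91307 + 238.00652) = 16.153 km
4–9: √((-0.130·111.32)² + (0.003·92.38)²) = √(209.42721 + 0.07681) = 14.474 km
5–6: √((-0.105·111.32)² + (0.263·92.38)²) = √(136.62337 + 590.29270) = 26.961 km
5–7: √((0.141·111.32)² + (0.235·92.38)²) = √(246.36818 + 471.29371) = 26.789 km
5–8: √((-0.072·111.32)² + (0.123·92.38)²) = √(64.24087 + 129.11186) = 13.905 km
5–9: √((-0.159·111.32)² + (0.293·92.38)²) = √(313.28575 + 732.64089) = 32.341 km
6–7: √((0.246·111.32)² + (-0.028·92.38)²) = √(749.92289 + 6.69071) = 27.507 km
6–8: √((0.033·111.32)² + (-0.140·92.38)²) = √(13.49504 + 167.26766) = 13.445 km
6–9: √((-0.054·111.32)² + (0.030·92.38)²) = √(36.13549 + 7.68066) = 6.619 km
7–8: √((-0.213·111.32)² + (-0.112·92.38)²) = √(562.21911 + 107.05130) = 25.870 km
7–9: √((-0.300·111.32)² + (0.058·92.38)²) = √(1115.29282 + 28.70859) = 33.823 km
8–9: √((-0.087·111.32)² + (0.170·92.38)²) = √(93.79613 + 246.63446) = 18.451 km
Closest pair: 6–9 at 6.619 km.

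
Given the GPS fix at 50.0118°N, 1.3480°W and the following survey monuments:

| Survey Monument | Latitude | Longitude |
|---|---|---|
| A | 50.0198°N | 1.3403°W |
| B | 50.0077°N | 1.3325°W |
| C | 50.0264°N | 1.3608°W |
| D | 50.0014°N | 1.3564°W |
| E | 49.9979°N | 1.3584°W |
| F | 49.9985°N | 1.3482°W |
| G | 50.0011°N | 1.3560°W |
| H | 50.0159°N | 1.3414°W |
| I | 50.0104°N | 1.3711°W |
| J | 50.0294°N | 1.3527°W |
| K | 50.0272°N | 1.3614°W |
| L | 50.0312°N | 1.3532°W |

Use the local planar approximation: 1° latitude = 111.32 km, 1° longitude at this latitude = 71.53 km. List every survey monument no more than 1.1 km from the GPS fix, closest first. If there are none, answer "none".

Distances from 50.0118°N, 1.3480°W:
A: 1.0471 km
B: 1.1990 km
C: 1.8654 km
D: 1.3044 km
E: 1.7169 km
F: 1.4806 km
G: 1.3215 km
H: 0.6566 km
I: 1.6597 km
J: 1.9879 km
K: 1.9641 km
L: 2.1914 km
Threshold 1.1 km: H (0.6566 km), A (1.0471 km) are within range.

H, A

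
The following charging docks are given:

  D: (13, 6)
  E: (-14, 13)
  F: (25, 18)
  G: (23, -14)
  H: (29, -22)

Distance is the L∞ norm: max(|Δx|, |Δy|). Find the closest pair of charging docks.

G and H

Pairwise distances:
G–H: max(|6|, |-8|) = 8
D–F: max(|12|, |12|) = 12
D–G: max(|10|, |-20|) = 20
D–E: max(|-27|, |7|) = 27
D–H: max(|16|, |-28|) = 28
F–G: max(|-2|, |-32|) = 32
E–G: max(|37|, |-27|) = 37
E–F: max(|39|, |5|) = 39
F–H: max(|4|, |-40|) = 40
E–H: max(|43|, |-35|) = 43
Closest pair: G–H at 8.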